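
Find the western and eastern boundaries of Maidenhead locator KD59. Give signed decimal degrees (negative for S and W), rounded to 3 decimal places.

30.000, 32.000

Field K=10, D=3: +10·20° lon, +3·10° lat → SW at lon 20°, lat -60°.
Square 5, 9: +5·2° lon, +9·1° lat → SW at lon 30°, lat -51°.
Cell spans 2° lon × 1° lat.
west 30.000, east 32.000.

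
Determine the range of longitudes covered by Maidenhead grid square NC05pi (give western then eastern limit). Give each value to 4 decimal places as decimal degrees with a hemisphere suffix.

81.2500° E, 81.3333° E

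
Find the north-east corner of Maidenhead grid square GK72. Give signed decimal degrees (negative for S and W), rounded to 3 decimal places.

Field G=6, K=10: +6·20° lon, +10·10° lat → SW at lon -60°, lat 10°.
Square 7, 2: +7·2° lon, +2·1° lat → SW at lon -46°, lat 12°.
Cell spans 2° lon × 1° lat. NE corner is SW corner plus one full cell.
latitude 13.000, longitude -44.000.

13.000, -44.000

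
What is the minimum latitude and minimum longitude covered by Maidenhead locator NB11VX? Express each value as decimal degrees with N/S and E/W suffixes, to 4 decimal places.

Field N=13, B=1: +13·20° lon, +1·10° lat → SW at lon 80°, lat -80°.
Square 1, 1: +1·2° lon, +1·1° lat → SW at lon 82°, lat -79°.
Subsquare v=21, x=23: +21·0.0833333° lon, +23·0.0416667° lat → SW at lon 83.75°, lat -78.0417°.
latitude 78.0417° S, longitude 83.7500° E.

78.0417° S, 83.7500° E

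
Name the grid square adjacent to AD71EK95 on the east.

AD71fk05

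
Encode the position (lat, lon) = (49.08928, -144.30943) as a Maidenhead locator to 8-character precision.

Offset from 180°W / 90°S: lon 35.69057°, lat 139.08928°.
Field: lon ⌊35.69057/20⌋ = 1 → B; lat ⌊139.08928/10⌋ = 13 → N.
Square: lon ⌊15.69057/2⌋ = 7; lat ⌊9.08928/1⌋ = 9.
Subsquare: lon ⌊1.69057/0.0833333⌋ = 20 → u; lat ⌊0.08928/0.0416667⌋ = 2 → c.
Extended square: lon ⌊0.02390/0.00833333⌋ = 2; lat ⌊0.00595/0.00416667⌋ = 1.

BN79uc21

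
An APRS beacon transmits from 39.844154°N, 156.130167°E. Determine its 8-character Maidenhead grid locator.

QM89bu52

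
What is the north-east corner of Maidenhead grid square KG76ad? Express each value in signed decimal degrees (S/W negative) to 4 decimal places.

-23.8333, 34.0833

Field K=10, G=6: +10·20° lon, +6·10° lat → SW at lon 20°, lat -30°.
Square 7, 6: +7·2° lon, +6·1° lat → SW at lon 34°, lat -24°.
Subsquare a=0, d=3: +0·0.0833333° lon, +3·0.0416667° lat → SW at lon 34°, lat -23.875°.
Cell spans 0.0833333° lon × 0.0416667° lat. NE corner is SW corner plus one full cell.
latitude -23.8333, longitude 34.0833.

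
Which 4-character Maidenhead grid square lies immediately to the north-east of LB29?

Longitude square 2; +1 → 3.
Latitude square 9; +1 → 10, wraps to 0, carry into field.
Latitude field B = 1; +1 → 2 = C.

LC30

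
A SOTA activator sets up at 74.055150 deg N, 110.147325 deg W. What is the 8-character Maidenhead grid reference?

DQ44wb23

Offset from 180°W / 90°S: lon 69.85268°, lat 164.05515°.
Field: lon ⌊69.85268/20⌋ = 3 → D; lat ⌊164.05515/10⌋ = 16 → Q.
Square: lon ⌊9.85268/2⌋ = 4; lat ⌊4.05515/1⌋ = 4.
Subsquare: lon ⌊1.85268/0.0833333⌋ = 22 → w; lat ⌊0.05515/0.0416667⌋ = 1 → b.
Extended square: lon ⌊0.01934/0.00833333⌋ = 2; lat ⌊0.01348/0.00416667⌋ = 3.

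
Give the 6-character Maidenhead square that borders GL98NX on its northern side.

GL99na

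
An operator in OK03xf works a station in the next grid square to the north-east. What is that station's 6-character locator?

Longitude subsquare x = 23; +1 → 24, wraps to 0 = a, carry into square.
Longitude square 0; +1 → 1.
Latitude subsquare f = 5; +1 → 6 = g.

OK13ag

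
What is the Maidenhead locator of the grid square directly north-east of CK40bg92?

CK40cg03

Longitude extended square 9; +1 → 10, wraps to 0, carry into subsquare.
Longitude subsquare b = 1; +1 → 2 = c.
Latitude extended square 2; +1 → 3.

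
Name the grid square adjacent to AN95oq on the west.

AN95nq

Longitude subsquare o = 14; −1 → 13 = n.
The latitude characters are unchanged.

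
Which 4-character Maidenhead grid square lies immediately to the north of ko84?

Latitude square 4; +1 → 5.
The longitude characters are unchanged.

KO85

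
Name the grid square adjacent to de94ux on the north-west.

Longitude subsquare u = 20; −1 → 19 = t.
Latitude subsquare x = 23; +1 → 24, wraps to 0 = a, carry into square.
Latitude square 4; +1 → 5.

DE95ta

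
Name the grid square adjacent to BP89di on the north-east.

BP89ej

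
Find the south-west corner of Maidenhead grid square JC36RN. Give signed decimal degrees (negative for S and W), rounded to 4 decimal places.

-63.4583, 7.4167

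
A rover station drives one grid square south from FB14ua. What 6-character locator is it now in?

Latitude subsquare a = 0; −1 → -1, wraps to 23 = x, carry into square.
Latitude square 4; −1 → 3.
The longitude characters are unchanged.

FB13ux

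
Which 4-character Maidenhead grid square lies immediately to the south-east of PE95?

QE04

Longitude square 9; +1 → 10, wraps to 0, carry into field.
Longitude field P = 15; +1 → 16 = Q.
Latitude square 5; −1 → 4.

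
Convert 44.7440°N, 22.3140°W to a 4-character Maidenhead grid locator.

Offset from 180°W / 90°S: lon 157.69°, lat 134.74°.
Field: lon ⌊157.69/20⌋ = 7 → H; lat ⌊134.74/10⌋ = 13 → N.
Square: lon ⌊17.69/2⌋ = 8; lat ⌊4.74/1⌋ = 4.

HN84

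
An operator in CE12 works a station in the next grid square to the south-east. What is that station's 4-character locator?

Longitude square 1; +1 → 2.
Latitude square 2; −1 → 1.

CE21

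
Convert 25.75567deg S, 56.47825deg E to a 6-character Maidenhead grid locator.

Shift to the Maidenhead origin (180°W, 90°S): lon 236.4783, lat 64.2443.
Field (20°×10°, letters A–R): 236.4783/20 → 11 → L, 64.2443/10 → 6 → G; chars LG.
Square (2°×1°, digits 0–9): 16.4783/2 → 8, 4.2443/1 → 4; chars 84.
Subsquare (5′×2.5′, letters a–x): 0.4783/0.0833333 → 5 → f, 0.2443/0.0416667 → 5 → f; chars ff.

LG84ff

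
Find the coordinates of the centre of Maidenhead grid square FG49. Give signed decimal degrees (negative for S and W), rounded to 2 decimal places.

-20.50, -71.00

Field F=5, G=6: +5·20° lon, +6·10° lat → SW at lon -80°, lat -30°.
Square 4, 9: +4·2° lon, +9·1° lat → SW at lon -72°, lat -21°.
Cell spans 2° lon × 1° lat. Centre is SW corner plus half of each.
latitude -20.50, longitude -71.00.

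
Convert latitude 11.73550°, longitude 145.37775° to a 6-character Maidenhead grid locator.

QK21qr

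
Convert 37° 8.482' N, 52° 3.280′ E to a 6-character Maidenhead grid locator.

Shift to the Maidenhead origin (180°W, 90°S): lon 232.0547, lat 127.1414.
Field: lon ⌊232.0547/20⌋ = 11 → L; lat ⌊127.1414/10⌋ = 12 → M.
Square: lon ⌊12.0547/2⌋ = 6; lat ⌊7.1414/1⌋ = 7.
Subsquare: lon ⌊0.0547/0.0833333⌋ = 0 → a; lat ⌊0.1414/0.0416667⌋ = 3 → d.

LM67ad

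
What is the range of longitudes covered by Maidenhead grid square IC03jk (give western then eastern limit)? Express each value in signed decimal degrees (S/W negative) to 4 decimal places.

-19.2500, -19.1667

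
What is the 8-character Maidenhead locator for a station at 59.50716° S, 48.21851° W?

Offset from 180°W / 90°S: lon 131.78149°, lat 30.49284°.
Field: 131.78149/20 → 6 → G, 30.49284/10 → 3 → D; chars GD.
Square: 11.78149/2 → 5, 0.49284/1 → 0; chars 50.
Subsquare: 1.78149/0.0833333 → 21 → v, 0.49284/0.0416667 → 11 → l; chars vl.
Extended square: 0.03149/0.00833333 → 3, 0.03451/0.00416667 → 8; chars 38.

GD50vl38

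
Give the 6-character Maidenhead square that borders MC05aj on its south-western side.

Longitude subsquare a = 0; −1 → -1, wraps to 23 = x, carry into square.
Longitude square 0; −1 → -1, wraps to 9, carry into field.
Longitude field M = 12; −1 → 11 = L.
Latitude subsquare j = 9; −1 → 8 = i.

LC95xi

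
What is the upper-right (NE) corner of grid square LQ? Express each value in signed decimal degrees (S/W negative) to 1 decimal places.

80.0, 60.0

Field L=11, Q=16: +11·20° lon, +16·10° lat → SW at lon 40°, lat 70°.
Cell spans 20° lon × 10° lat. NE corner is SW corner plus one full cell.
latitude 80.0, longitude 60.0.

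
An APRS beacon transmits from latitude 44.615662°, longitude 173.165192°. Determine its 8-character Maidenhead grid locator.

RN64no97

Add 180° to longitude and 90° to latitude: 353.16519, 134.61566.
Field: 353.16519/20 → 17 → R, 134.61566/10 → 13 → N; chars RN.
Square: 13.16519/2 → 6, 4.61566/1 → 4; chars 64.
Subsquare: 1.16519/0.0833333 → 13 → n, 0.61566/0.0416667 → 14 → o; chars no.
Extended square: 0.08186/0.00833333 → 9, 0.03233/0.00416667 → 7; chars 97.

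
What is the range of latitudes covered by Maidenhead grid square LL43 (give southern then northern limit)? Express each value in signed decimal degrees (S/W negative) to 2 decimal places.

23.00, 24.00

Field L=11, L=11: +11·20° lon, +11·10° lat → SW at lon 40°, lat 20°.
Square 4, 3: +4·2° lon, +3·1° lat → SW at lon 48°, lat 23°.
Cell spans 2° lon × 1° lat.
south 23.00, north 24.00.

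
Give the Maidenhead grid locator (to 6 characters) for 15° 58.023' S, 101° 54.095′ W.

DH94ba

Shift to the Maidenhead origin (180°W, 90°S): lon 78.0984, lat 74.0329.
Field: lon ⌊78.0984/20⌋ = 3 → D; lat ⌊74.0329/10⌋ = 7 → H.
Square: lon ⌊18.0984/2⌋ = 9; lat ⌊4.0329/1⌋ = 4.
Subsquare: lon ⌊0.0984/0.0833333⌋ = 1 → b; lat ⌊0.0329/0.0416667⌋ = 0 → a.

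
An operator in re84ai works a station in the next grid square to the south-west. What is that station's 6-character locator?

Longitude subsquare a = 0; −1 → -1, wraps to 23 = x, carry into square.
Longitude square 8; −1 → 7.
Latitude subsquare i = 8; −1 → 7 = h.

RE74xh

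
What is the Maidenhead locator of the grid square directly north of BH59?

Latitude square 9; +1 → 10, wraps to 0, carry into field.
Latitude field H = 7; +1 → 8 = I.
The longitude characters are unchanged.

BI50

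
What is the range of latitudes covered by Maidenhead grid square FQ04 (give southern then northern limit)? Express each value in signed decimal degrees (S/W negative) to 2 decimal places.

Field F=5, Q=16: +5·20° lon, +16·10° lat → SW at lon -80°, lat 70°.
Square 0, 4: +0·2° lon, +4·1° lat → SW at lon -80°, lat 74°.
Cell spans 2° lon × 1° lat.
south 74.00, north 75.00.

74.00, 75.00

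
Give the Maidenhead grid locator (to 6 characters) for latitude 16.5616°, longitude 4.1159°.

JK26bn

Shift to the Maidenhead origin (180°W, 90°S): lon 184.1159, lat 106.5616.
Field (20°×10°, letters A–R): lon ⌊184.1159/20⌋ = 9 → J; lat ⌊106.5616/10⌋ = 10 → K.
Square (2°×1°, digits 0–9): lon ⌊4.1159/2⌋ = 2; lat ⌊6.5616/1⌋ = 6.
Subsquare (5′×2.5′, letters a–x): lon ⌊0.1159/0.0833333⌋ = 1 → b; lat ⌊0.5616/0.0416667⌋ = 13 → n.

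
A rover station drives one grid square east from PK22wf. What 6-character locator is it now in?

Longitude subsquare w = 22; +1 → 23 = x.
The latitude characters are unchanged.

PK22xf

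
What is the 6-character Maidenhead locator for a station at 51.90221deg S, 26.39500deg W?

HD68tc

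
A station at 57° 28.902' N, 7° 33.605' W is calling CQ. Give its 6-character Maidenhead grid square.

Add 180° to longitude and 90° to latitude: 172.4399, 147.4817.
Field: lon ⌊172.4399/20⌋ = 8 → I; lat ⌊147.4817/10⌋ = 14 → O.
Square: lon ⌊12.4399/2⌋ = 6; lat ⌊7.4817/1⌋ = 7.
Subsquare: lon ⌊0.4399/0.0833333⌋ = 5 → f; lat ⌊0.4817/0.0416667⌋ = 11 → l.

IO67fl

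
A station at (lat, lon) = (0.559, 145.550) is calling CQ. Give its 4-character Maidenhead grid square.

Offset from 180°W / 90°S: lon 325.55°, lat 90.56°.
Field: lon ⌊325.55/20⌋ = 16 → Q; lat ⌊90.56/10⌋ = 9 → J.
Square: lon ⌊5.55/2⌋ = 2; lat ⌊0.56/1⌋ = 0.

QJ20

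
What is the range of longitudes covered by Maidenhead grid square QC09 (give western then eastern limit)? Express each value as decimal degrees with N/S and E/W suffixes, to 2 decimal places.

Field Q=16, C=2: +16·20° lon, +2·10° lat → SW at lon 140°, lat -70°.
Square 0, 9: +0·2° lon, +9·1° lat → SW at lon 140°, lat -61°.
Cell spans 2° lon × 1° lat.
west 140.00° E, east 142.00° E.

140.00° E, 142.00° E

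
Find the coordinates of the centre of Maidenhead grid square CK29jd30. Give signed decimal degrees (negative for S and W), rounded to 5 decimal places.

19.12708, -135.22083

Field C=2, K=10: +2·20° lon, +10·10° lat → SW at lon -140°, lat 10°.
Square 2, 9: +2·2° lon, +9·1° lat → SW at lon -136°, lat 19°.
Subsquare j=9, d=3: +9·0.0833333° lon, +3·0.0416667° lat → SW at lon -135.25°, lat 19.125°.
Extended square 3, 0: +3·0.00833333° lon, +0·0.00416667° lat → SW at lon -135.225°, lat 19.125°.
Cell spans 0.00833333° lon × 0.00416667° lat. Centre is SW corner plus half of each.
latitude 19.12708, longitude -135.22083.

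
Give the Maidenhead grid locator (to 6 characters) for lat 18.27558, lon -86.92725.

Offset from 180°W / 90°S: lon 93.0727°, lat 108.2756°.
Field (20°×10°, letters A–R): lon ⌊93.0727/20⌋ = 4 → E; lat ⌊108.2756/10⌋ = 10 → K.
Square (2°×1°, digits 0–9): lon ⌊13.0727/2⌋ = 6; lat ⌊8.2756/1⌋ = 8.
Subsquare (5′×2.5′, letters a–x): lon ⌊1.0727/0.0833333⌋ = 12 → m; lat ⌊0.2756/0.0416667⌋ = 6 → g.

EK68mg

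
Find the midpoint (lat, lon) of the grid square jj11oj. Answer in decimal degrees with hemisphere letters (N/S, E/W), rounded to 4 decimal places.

Field J=9, J=9: +9·20° lon, +9·10° lat → SW at lon 0°, lat 0°.
Square 1, 1: +1·2° lon, +1·1° lat → SW at lon 2°, lat 1°.
Subsquare o=14, j=9: +14·0.0833333° lon, +9·0.0416667° lat → SW at lon 3.16667°, lat 1.375°.
Cell spans 0.0833333° lon × 0.0416667° lat. Centre is SW corner plus half of each.
latitude 1.3958° N, longitude 3.2083° E.

1.3958° N, 3.2083° E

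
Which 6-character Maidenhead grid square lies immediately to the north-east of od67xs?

Longitude subsquare x = 23; +1 → 24, wraps to 0 = a, carry into square.
Longitude square 6; +1 → 7.
Latitude subsquare s = 18; +1 → 19 = t.

OD77at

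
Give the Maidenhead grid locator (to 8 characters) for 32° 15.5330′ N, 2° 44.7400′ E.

JM12ig92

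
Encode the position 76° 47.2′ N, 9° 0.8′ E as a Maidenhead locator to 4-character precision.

JQ46

Shift to the Maidenhead origin (180°W, 90°S): lon 189.01, lat 166.79.
Field: 189.01/20 → 9 → J, 166.79/10 → 16 → Q; chars JQ.
Square: 9.01/2 → 4, 6.79/1 → 6; chars 46.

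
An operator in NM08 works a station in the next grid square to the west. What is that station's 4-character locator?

Longitude square 0; −1 → -1, wraps to 9, carry into field.
Longitude field N = 13; −1 → 12 = M.
The latitude characters are unchanged.

MM98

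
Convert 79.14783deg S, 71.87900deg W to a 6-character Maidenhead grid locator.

FB40bu

Add 180° to longitude and 90° to latitude: 108.1210, 10.8522.
Field (20°×10°, letters A–R): lon ⌊108.1210/20⌋ = 5 → F; lat ⌊10.8522/10⌋ = 1 → B.
Square (2°×1°, digits 0–9): lon ⌊8.1210/2⌋ = 4; lat ⌊0.8522/1⌋ = 0.
Subsquare (5′×2.5′, letters a–x): lon ⌊0.1210/0.0833333⌋ = 1 → b; lat ⌊0.8522/0.0416667⌋ = 20 → u.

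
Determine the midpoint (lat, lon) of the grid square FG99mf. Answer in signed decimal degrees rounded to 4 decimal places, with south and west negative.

-20.7708, -60.9583

Field F=5, G=6: +5·20° lon, +6·10° lat → SW at lon -80°, lat -30°.
Square 9, 9: +9·2° lon, +9·1° lat → SW at lon -62°, lat -21°.
Subsquare m=12, f=5: +12·0.0833333° lon, +5·0.0416667° lat → SW at lon -61°, lat -20.7917°.
Cell spans 0.0833333° lon × 0.0416667° lat. Centre is SW corner plus half of each.
latitude -20.7708, longitude -60.9583.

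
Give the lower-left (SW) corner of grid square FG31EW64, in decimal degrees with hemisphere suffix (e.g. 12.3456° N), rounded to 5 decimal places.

Field F=5, G=6: +5·20° lon, +6·10° lat → SW at lon -80°, lat -30°.
Square 3, 1: +3·2° lon, +1·1° lat → SW at lon -74°, lat -29°.
Subsquare e=4, w=22: +4·0.0833333° lon, +22·0.0416667° lat → SW at lon -73.6667°, lat -28.0833°.
Extended square 6, 4: +6·0.00833333° lon, +4·0.00416667° lat → SW at lon -73.6167°, lat -28.0667°.
latitude 28.06667° S, longitude 73.61667° W.

28.06667° S, 73.61667° W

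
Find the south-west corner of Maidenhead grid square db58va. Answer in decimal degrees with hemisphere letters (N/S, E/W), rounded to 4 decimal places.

Field D=3, B=1: +3·20° lon, +1·10° lat → SW at lon -120°, lat -80°.
Square 5, 8: +5·2° lon, +8·1° lat → SW at lon -110°, lat -72°.
Subsquare v=21, a=0: +21·0.0833333° lon, +0·0.0416667° lat → SW at lon -108.25°, lat -72°.
latitude 72.0000° S, longitude 108.2500° W.

72.0000° S, 108.2500° W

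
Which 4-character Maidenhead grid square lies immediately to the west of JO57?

Longitude square 5; −1 → 4.
The latitude characters are unchanged.

JO47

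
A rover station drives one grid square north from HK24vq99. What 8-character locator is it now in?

HK24vr90

Latitude extended square 9; +1 → 10, wraps to 0, carry into subsquare.
Latitude subsquare q = 16; +1 → 17 = r.
The longitude characters are unchanged.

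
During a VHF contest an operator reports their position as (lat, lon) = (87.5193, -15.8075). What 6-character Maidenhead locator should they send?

Shift to the Maidenhead origin (180°W, 90°S): lon 164.1925, lat 177.5193.
Field: 164.1925/20 → 8 → I, 177.5193/10 → 17 → R; chars IR.
Square: 4.1925/2 → 2, 7.5193/1 → 7; chars 27.
Subsquare: 0.1925/0.0833333 → 2 → c, 0.5193/0.0416667 → 12 → m; chars cm.

IR27cm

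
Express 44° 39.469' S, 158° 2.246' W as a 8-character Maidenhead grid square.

BE05xi52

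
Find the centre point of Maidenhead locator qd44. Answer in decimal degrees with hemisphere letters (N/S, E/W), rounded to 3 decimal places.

55.500° S, 149.000° E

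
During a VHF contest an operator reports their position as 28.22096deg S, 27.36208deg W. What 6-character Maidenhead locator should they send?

HG61hs

Shift to the Maidenhead origin (180°W, 90°S): lon 152.6379, lat 61.7790.
Field: 152.6379/20 → 7 → H, 61.7790/10 → 6 → G; chars HG.
Square: 12.6379/2 → 6, 1.7790/1 → 1; chars 61.
Subsquare: 0.6379/0.0833333 → 7 → h, 0.7790/0.0416667 → 18 → s; chars hs.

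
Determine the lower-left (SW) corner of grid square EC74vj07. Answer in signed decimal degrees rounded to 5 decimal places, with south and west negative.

Field E=4, C=2: +4·20° lon, +2·10° lat → SW at lon -100°, lat -70°.
Square 7, 4: +7·2° lon, +4·1° lat → SW at lon -86°, lat -66°.
Subsquare v=21, j=9: +21·0.0833333° lon, +9·0.0416667° lat → SW at lon -84.25°, lat -65.625°.
Extended square 0, 7: +0·0.00833333° lon, +7·0.00416667° lat → SW at lon -84.25°, lat -65.5958°.
latitude -65.59583, longitude -84.25000.

-65.59583, -84.25000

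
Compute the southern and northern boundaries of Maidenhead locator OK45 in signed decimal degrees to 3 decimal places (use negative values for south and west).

15.000, 16.000

Field O=14, K=10: +14·20° lon, +10·10° lat → SW at lon 100°, lat 10°.
Square 4, 5: +4·2° lon, +5·1° lat → SW at lon 108°, lat 15°.
Cell spans 2° lon × 1° lat.
south 15.000, north 16.000.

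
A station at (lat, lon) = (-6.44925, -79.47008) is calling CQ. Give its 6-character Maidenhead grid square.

Add 180° to longitude and 90° to latitude: 100.5299, 83.5507.
Field: 100.5299/20 → 5 → F, 83.5507/10 → 8 → I; chars FI.
Square: 0.5299/2 → 0, 3.5507/1 → 3; chars 03.
Subsquare: 0.5299/0.0833333 → 6 → g, 0.5507/0.0416667 → 13 → n; chars gn.

FI03gn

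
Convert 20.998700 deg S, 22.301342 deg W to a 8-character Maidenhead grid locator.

HG89ua30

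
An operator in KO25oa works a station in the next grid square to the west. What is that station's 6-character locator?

KO25na

Longitude subsquare o = 14; −1 → 13 = n.
The latitude characters are unchanged.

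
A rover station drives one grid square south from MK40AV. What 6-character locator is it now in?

Latitude subsquare v = 21; −1 → 20 = u.
The longitude characters are unchanged.

MK40au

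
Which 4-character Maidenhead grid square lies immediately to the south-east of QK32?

Longitude square 3; +1 → 4.
Latitude square 2; −1 → 1.

QK41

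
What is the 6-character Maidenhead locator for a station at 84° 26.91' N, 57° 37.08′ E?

Offset from 180°W / 90°S: lon 237.6180°, lat 174.4485°.
Field: 237.6180/20 → 11 → L, 174.4485/10 → 17 → R; chars LR.
Square: 17.6180/2 → 8, 4.4485/1 → 4; chars 84.
Subsquare: 1.6180/0.0833333 → 19 → t, 0.4485/0.0416667 → 10 → k; chars tk.

LR84tk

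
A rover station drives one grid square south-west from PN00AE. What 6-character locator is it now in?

Longitude subsquare a = 0; −1 → -1, wraps to 23 = x, carry into square.
Longitude square 0; −1 → -1, wraps to 9, carry into field.
Longitude field P = 15; −1 → 14 = O.
Latitude subsquare e = 4; −1 → 3 = d.

ON90xd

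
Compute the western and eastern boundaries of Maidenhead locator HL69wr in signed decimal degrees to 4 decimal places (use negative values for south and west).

-26.1667, -26.0833

Field H=7, L=11: +7·20° lon, +11·10° lat → SW at lon -40°, lat 20°.
Square 6, 9: +6·2° lon, +9·1° lat → SW at lon -28°, lat 29°.
Subsquare w=22, r=17: +22·0.0833333° lon, +17·0.0416667° lat → SW at lon -26.1667°, lat 29.7083°.
Cell spans 0.0833333° lon × 0.0416667° lat.
west -26.1667, east -26.0833.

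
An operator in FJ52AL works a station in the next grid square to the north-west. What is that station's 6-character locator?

FJ42xm

Longitude subsquare a = 0; −1 → -1, wraps to 23 = x, carry into square.
Longitude square 5; −1 → 4.
Latitude subsquare l = 11; +1 → 12 = m.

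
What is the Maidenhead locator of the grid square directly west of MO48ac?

MO38xc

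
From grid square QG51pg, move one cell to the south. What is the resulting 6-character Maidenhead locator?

Latitude subsquare g = 6; −1 → 5 = f.
The longitude characters are unchanged.

QG51pf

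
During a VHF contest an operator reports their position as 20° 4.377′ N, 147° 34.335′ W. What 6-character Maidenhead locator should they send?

Offset from 180°W / 90°S: lon 32.4278°, lat 110.0729°.
Field (20°×10°, letters A–R): lon ⌊32.4278/20⌋ = 1 → B; lat ⌊110.0729/10⌋ = 11 → L.
Square (2°×1°, digits 0–9): lon ⌊12.4278/2⌋ = 6; lat ⌊0.0729/1⌋ = 0.
Subsquare (5′×2.5′, letters a–x): lon ⌊0.4278/0.0833333⌋ = 5 → f; lat ⌊0.0729/0.0416667⌋ = 1 → b.

BL60fb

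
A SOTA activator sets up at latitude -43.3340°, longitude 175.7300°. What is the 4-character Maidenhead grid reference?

RE76

Offset from 180°W / 90°S: lon 355.73°, lat 46.67°.
Field: 355.73/20 → 17 → R, 46.67/10 → 4 → E; chars RE.
Square: 15.73/2 → 7, 6.67/1 → 6; chars 76.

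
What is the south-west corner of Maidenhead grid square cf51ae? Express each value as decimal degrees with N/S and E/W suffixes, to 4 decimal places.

38.8333° S, 130.0000° W

Field C=2, F=5: +2·20° lon, +5·10° lat → SW at lon -140°, lat -40°.
Square 5, 1: +5·2° lon, +1·1° lat → SW at lon -130°, lat -39°.
Subsquare a=0, e=4: +0·0.0833333° lon, +4·0.0416667° lat → SW at lon -130°, lat -38.8333°.
latitude 38.8333° S, longitude 130.0000° W.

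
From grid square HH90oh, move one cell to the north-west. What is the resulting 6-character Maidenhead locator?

Longitude subsquare o = 14; −1 → 13 = n.
Latitude subsquare h = 7; +1 → 8 = i.

HH90ni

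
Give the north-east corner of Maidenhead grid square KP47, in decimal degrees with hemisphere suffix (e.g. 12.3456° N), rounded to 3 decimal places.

68.000° N, 30.000° E

Field K=10, P=15: +10·20° lon, +15·10° lat → SW at lon 20°, lat 60°.
Square 4, 7: +4·2° lon, +7·1° lat → SW at lon 28°, lat 67°.
Cell spans 2° lon × 1° lat. NE corner is SW corner plus one full cell.
latitude 68.000° N, longitude 30.000° E.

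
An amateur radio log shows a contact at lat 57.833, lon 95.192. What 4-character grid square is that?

Offset from 180°W / 90°S: lon 275.19°, lat 147.83°.
Field (20°×10°, letters A–R): 275.19/20 → 13 → N, 147.83/10 → 14 → O; chars NO.
Square (2°×1°, digits 0–9): 15.19/2 → 7, 7.83/1 → 7; chars 77.

NO77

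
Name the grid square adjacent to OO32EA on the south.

Latitude subsquare a = 0; −1 → -1, wraps to 23 = x, carry into square.
Latitude square 2; −1 → 1.
The longitude characters are unchanged.

OO31ex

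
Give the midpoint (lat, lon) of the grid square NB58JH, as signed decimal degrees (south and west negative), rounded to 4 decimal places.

Field N=13, B=1: +13·20° lon, +1·10° lat → SW at lon 80°, lat -80°.
Square 5, 8: +5·2° lon, +8·1° lat → SW at lon 90°, lat -72°.
Subsquare j=9, h=7: +9·0.0833333° lon, +7·0.0416667° lat → SW at lon 90.75°, lat -71.7083°.
Cell spans 0.0833333° lon × 0.0416667° lat. Centre is SW corner plus half of each.
latitude -71.6875, longitude 90.7917.

-71.6875, 90.7917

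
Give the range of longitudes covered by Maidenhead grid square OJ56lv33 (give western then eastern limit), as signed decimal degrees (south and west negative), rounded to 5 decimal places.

Field O=14, J=9: +14·20° lon, +9·10° lat → SW at lon 100°, lat 0°.
Square 5, 6: +5·2° lon, +6·1° lat → SW at lon 110°, lat 6°.
Subsquare l=11, v=21: +11·0.0833333° lon, +21·0.0416667° lat → SW at lon 110.917°, lat 6.875°.
Extended square 3, 3: +3·0.00833333° lon, +3·0.00416667° lat → SW at lon 110.942°, lat 6.8875°.
Cell spans 0.00833333° lon × 0.00416667° lat.
west 110.94167, east 110.95000.

110.94167, 110.95000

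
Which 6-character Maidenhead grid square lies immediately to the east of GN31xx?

Longitude subsquare x = 23; +1 → 24, wraps to 0 = a, carry into square.
Longitude square 3; +1 → 4.
The latitude characters are unchanged.

GN41ax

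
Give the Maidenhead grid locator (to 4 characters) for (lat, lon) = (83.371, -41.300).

GR93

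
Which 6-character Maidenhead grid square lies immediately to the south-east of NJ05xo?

Longitude subsquare x = 23; +1 → 24, wraps to 0 = a, carry into square.
Longitude square 0; +1 → 1.
Latitude subsquare o = 14; −1 → 13 = n.

NJ15an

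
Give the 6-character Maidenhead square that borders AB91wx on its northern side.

Latitude subsquare x = 23; +1 → 24, wraps to 0 = a, carry into square.
Latitude square 1; +1 → 2.
The longitude characters are unchanged.

AB92wa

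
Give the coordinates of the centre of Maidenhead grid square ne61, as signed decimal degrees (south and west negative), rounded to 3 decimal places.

Field N=13, E=4: +13·20° lon, +4·10° lat → SW at lon 80°, lat -50°.
Square 6, 1: +6·2° lon, +1·1° lat → SW at lon 92°, lat -49°.
Cell spans 2° lon × 1° lat. Centre is SW corner plus half of each.
latitude -48.500, longitude 93.000.

-48.500, 93.000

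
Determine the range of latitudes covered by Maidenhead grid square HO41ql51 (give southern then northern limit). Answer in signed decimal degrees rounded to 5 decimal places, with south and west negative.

51.46250, 51.46667

Field H=7, O=14: +7·20° lon, +14·10° lat → SW at lon -40°, lat 50°.
Square 4, 1: +4·2° lon, +1·1° lat → SW at lon -32°, lat 51°.
Subsquare q=16, l=11: +16·0.0833333° lon, +11·0.0416667° lat → SW at lon -30.6667°, lat 51.4583°.
Extended square 5, 1: +5·0.00833333° lon, +1·0.00416667° lat → SW at lon -30.625°, lat 51.4625°.
Cell spans 0.00833333° lon × 0.00416667° lat.
south 51.46250, north 51.46667.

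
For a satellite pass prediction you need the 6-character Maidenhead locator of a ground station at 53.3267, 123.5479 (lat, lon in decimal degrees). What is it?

Offset from 180°W / 90°S: lon 303.5479°, lat 143.3267°.
Field: 303.5479/20 → 15 → P, 143.3267/10 → 14 → O; chars PO.
Square: 3.5479/2 → 1, 3.3267/1 → 3; chars 13.
Subsquare: 1.5479/0.0833333 → 18 → s, 0.3267/0.0416667 → 7 → h; chars sh.

PO13sh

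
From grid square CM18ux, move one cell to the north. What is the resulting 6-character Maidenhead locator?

CM19ua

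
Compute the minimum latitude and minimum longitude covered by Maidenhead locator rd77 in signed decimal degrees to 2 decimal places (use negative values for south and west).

-53.00, 174.00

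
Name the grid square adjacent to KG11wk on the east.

Longitude subsquare w = 22; +1 → 23 = x.
The latitude characters are unchanged.

KG11xk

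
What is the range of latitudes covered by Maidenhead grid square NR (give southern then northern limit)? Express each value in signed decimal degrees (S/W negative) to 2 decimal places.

Field N=13, R=17: +13·20° lon, +17·10° lat → SW at lon 80°, lat 80°.
Cell spans 20° lon × 10° lat.
south 80.00, north 90.00.

80.00, 90.00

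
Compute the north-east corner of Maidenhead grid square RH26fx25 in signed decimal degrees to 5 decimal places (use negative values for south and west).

-13.01667, 164.44167

Field R=17, H=7: +17·20° lon, +7·10° lat → SW at lon 160°, lat -20°.
Square 2, 6: +2·2° lon, +6·1° lat → SW at lon 164°, lat -14°.
Subsquare f=5, x=23: +5·0.0833333° lon, +23·0.0416667° lat → SW at lon 164.417°, lat -13.0417°.
Extended square 2, 5: +2·0.00833333° lon, +5·0.00416667° lat → SW at lon 164.433°, lat -13.0208°.
Cell spans 0.00833333° lon × 0.00416667° lat. NE corner is SW corner plus one full cell.
latitude -13.01667, longitude 164.44167.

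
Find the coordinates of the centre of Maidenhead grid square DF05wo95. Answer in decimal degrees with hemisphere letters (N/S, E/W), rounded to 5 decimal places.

Field D=3, F=5: +3·20° lon, +5·10° lat → SW at lon -120°, lat -40°.
Square 0, 5: +0·2° lon, +5·1° lat → SW at lon -120°, lat -35°.
Subsquare w=22, o=14: +22·0.0833333° lon, +14·0.0416667° lat → SW at lon -118.167°, lat -34.4167°.
Extended square 9, 5: +9·0.00833333° lon, +5·0.00416667° lat → SW at lon -118.092°, lat -34.3958°.
Cell spans 0.00833333° lon × 0.00416667° lat. Centre is SW corner plus half of each.
latitude 34.39375° S, longitude 118.08750° W.

34.39375° S, 118.08750° W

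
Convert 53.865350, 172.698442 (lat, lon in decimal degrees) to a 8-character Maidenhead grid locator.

RO63iu37

Offset from 180°W / 90°S: lon 352.69844°, lat 143.86535°.
Field: 352.69844/20 → 17 → R, 143.86535/10 → 14 → O; chars RO.
Square: 12.69844/2 → 6, 3.86535/1 → 3; chars 63.
Subsquare: 0.69844/0.0833333 → 8 → i, 0.86535/0.0416667 → 20 → u; chars iu.
Extended square: 0.03178/0.00833333 → 3, 0.03202/0.00416667 → 7; chars 37.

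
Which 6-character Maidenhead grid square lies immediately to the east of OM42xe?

OM52ae

Longitude subsquare x = 23; +1 → 24, wraps to 0 = a, carry into square.
Longitude square 4; +1 → 5.
The latitude characters are unchanged.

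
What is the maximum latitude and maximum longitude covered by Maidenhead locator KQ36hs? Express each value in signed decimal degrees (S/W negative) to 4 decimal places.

Field K=10, Q=16: +10·20° lon, +16·10° lat → SW at lon 20°, lat 70°.
Square 3, 6: +3·2° lon, +6·1° lat → SW at lon 26°, lat 76°.
Subsquare h=7, s=18: +7·0.0833333° lon, +18·0.0416667° lat → SW at lon 26.5833°, lat 76.75°.
Cell spans 0.0833333° lon × 0.0416667° lat. NE corner is SW corner plus one full cell.
latitude 76.7917, longitude 26.6667.

76.7917, 26.6667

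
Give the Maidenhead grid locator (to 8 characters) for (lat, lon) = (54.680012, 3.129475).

Offset from 180°W / 90°S: lon 183.12948°, lat 144.68001°.
Field: lon ⌊183.12948/20⌋ = 9 → J; lat ⌊144.68001/10⌋ = 14 → O.
Square: lon ⌊3.12948/2⌋ = 1; lat ⌊4.68001/1⌋ = 4.
Subsquare: lon ⌊1.12948/0.0833333⌋ = 13 → n; lat ⌊0.68001/0.0416667⌋ = 16 → q.
Extended square: lon ⌊0.04614/0.00833333⌋ = 5; lat ⌊0.01335/0.00416667⌋ = 3.

JO14nq53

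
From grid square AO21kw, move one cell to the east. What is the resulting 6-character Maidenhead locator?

AO21lw

Longitude subsquare k = 10; +1 → 11 = l.
The latitude characters are unchanged.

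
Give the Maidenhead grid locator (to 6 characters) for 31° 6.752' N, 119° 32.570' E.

OM91sc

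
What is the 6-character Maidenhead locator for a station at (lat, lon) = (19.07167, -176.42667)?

Shift to the Maidenhead origin (180°W, 90°S): lon 3.5733, lat 109.0717.
Field: lon ⌊3.5733/20⌋ = 0 → A; lat ⌊109.0717/10⌋ = 10 → K.
Square: lon ⌊3.5733/2⌋ = 1; lat ⌊9.0717/1⌋ = 9.
Subsquare: lon ⌊1.5733/0.0833333⌋ = 18 → s; lat ⌊0.0717/0.0416667⌋ = 1 → b.

AK19sb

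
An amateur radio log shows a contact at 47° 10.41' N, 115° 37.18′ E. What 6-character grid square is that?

ON77te

Offset from 180°W / 90°S: lon 295.6197°, lat 137.1735°.
Field: lon ⌊295.6197/20⌋ = 14 → O; lat ⌊137.1735/10⌋ = 13 → N.
Square: lon ⌊15.6197/2⌋ = 7; lat ⌊7.1735/1⌋ = 7.
Subsquare: lon ⌊1.6197/0.0833333⌋ = 19 → t; lat ⌊0.1735/0.0416667⌋ = 4 → e.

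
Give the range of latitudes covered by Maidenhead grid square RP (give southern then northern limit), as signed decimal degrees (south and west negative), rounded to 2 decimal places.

Field R=17, P=15: +17·20° lon, +15·10° lat → SW at lon 160°, lat 60°.
Cell spans 20° lon × 10° lat.
south 60.00, north 70.00.

60.00, 70.00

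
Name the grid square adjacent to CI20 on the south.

Latitude square 0; −1 → -1, wraps to 9, carry into field.
Latitude field I = 8; −1 → 7 = H.
The longitude characters are unchanged.

CH29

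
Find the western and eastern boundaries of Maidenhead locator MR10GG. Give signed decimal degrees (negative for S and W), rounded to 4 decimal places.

62.5000, 62.5833

Field M=12, R=17: +12·20° lon, +17·10° lat → SW at lon 60°, lat 80°.
Square 1, 0: +1·2° lon, +0·1° lat → SW at lon 62°, lat 80°.
Subsquare g=6, g=6: +6·0.0833333° lon, +6·0.0416667° lat → SW at lon 62.5°, lat 80.25°.
Cell spans 0.0833333° lon × 0.0416667° lat.
west 62.5000, east 62.5833.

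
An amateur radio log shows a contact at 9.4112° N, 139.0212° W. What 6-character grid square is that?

CJ09lj

Shift to the Maidenhead origin (180°W, 90°S): lon 40.9788, lat 99.4112.
Field (20°×10°, letters A–R): lon ⌊40.9788/20⌋ = 2 → C; lat ⌊99.4112/10⌋ = 9 → J.
Square (2°×1°, digits 0–9): lon ⌊0.9788/2⌋ = 0; lat ⌊9.4112/1⌋ = 9.
Subsquare (5′×2.5′, letters a–x): lon ⌊0.9788/0.0833333⌋ = 11 → l; lat ⌊0.4112/0.0416667⌋ = 9 → j.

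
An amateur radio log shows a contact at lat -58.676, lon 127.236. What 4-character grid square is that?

PD31

Add 180° to longitude and 90° to latitude: 307.24, 31.32.
Field: 307.24/20 → 15 → P, 31.32/10 → 3 → D; chars PD.
Square: 7.24/2 → 3, 1.32/1 → 1; chars 31.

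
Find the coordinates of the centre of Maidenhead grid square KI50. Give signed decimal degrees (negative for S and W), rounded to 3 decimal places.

Field K=10, I=8: +10·20° lon, +8·10° lat → SW at lon 20°, lat -10°.
Square 5, 0: +5·2° lon, +0·1° lat → SW at lon 30°, lat -10°.
Cell spans 2° lon × 1° lat. Centre is SW corner plus half of each.
latitude -9.500, longitude 31.000.

-9.500, 31.000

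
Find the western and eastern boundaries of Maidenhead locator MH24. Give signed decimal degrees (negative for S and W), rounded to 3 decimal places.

Field M=12, H=7: +12·20° lon, +7·10° lat → SW at lon 60°, lat -20°.
Square 2, 4: +2·2° lon, +4·1° lat → SW at lon 64°, lat -16°.
Cell spans 2° lon × 1° lat.
west 64.000, east 66.000.

64.000, 66.000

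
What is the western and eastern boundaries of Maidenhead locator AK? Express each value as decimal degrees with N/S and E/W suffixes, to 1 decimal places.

180.0° W, 160.0° W

Field A=0, K=10: +0·20° lon, +10·10° lat → SW at lon -180°, lat 10°.
Cell spans 20° lon × 10° lat.
west 180.0° W, east 160.0° W.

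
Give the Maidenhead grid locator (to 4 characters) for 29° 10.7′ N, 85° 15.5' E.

NL29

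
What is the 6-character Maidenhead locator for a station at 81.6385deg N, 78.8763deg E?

MR91kp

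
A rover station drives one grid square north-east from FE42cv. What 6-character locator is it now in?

Longitude subsquare c = 2; +1 → 3 = d.
Latitude subsquare v = 21; +1 → 22 = w.

FE42dw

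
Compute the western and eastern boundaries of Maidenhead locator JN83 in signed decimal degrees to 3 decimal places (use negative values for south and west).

16.000, 18.000

Field J=9, N=13: +9·20° lon, +13·10° lat → SW at lon 0°, lat 40°.
Square 8, 3: +8·2° lon, +3·1° lat → SW at lon 16°, lat 43°.
Cell spans 2° lon × 1° lat.
west 16.000, east 18.000.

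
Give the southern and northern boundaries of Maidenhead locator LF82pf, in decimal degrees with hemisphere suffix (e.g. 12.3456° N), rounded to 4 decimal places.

Field L=11, F=5: +11·20° lon, +5·10° lat → SW at lon 40°, lat -40°.
Square 8, 2: +8·2° lon, +2·1° lat → SW at lon 56°, lat -38°.
Subsquare p=15, f=5: +15·0.0833333° lon, +5·0.0416667° lat → SW at lon 57.25°, lat -37.7917°.
Cell spans 0.0833333° lon × 0.0416667° lat.
south 37.7917° S, north 37.7500° S.

37.7917° S, 37.7500° S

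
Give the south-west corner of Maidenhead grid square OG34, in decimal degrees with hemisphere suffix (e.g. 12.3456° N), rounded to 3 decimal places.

Field O=14, G=6: +14·20° lon, +6·10° lat → SW at lon 100°, lat -30°.
Square 3, 4: +3·2° lon, +4·1° lat → SW at lon 106°, lat -26°.
latitude 26.000° S, longitude 106.000° E.

26.000° S, 106.000° E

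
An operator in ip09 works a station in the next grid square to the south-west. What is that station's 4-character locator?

HP98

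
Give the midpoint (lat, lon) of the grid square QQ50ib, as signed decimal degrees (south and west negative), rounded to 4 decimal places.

Field Q=16, Q=16: +16·20° lon, +16·10° lat → SW at lon 140°, lat 70°.
Square 5, 0: +5·2° lon, +0·1° lat → SW at lon 150°, lat 70°.
Subsquare i=8, b=1: +8·0.0833333° lon, +1·0.0416667° lat → SW at lon 150.667°, lat 70.0417°.
Cell spans 0.0833333° lon × 0.0416667° lat. Centre is SW corner plus half of each.
latitude 70.0625, longitude 150.7083.

70.0625, 150.7083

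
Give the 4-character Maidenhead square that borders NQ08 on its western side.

MQ98

Longitude square 0; −1 → -1, wraps to 9, carry into field.
Longitude field N = 13; −1 → 12 = M.
The latitude characters are unchanged.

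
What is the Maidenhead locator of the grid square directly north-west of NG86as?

NG76xt

Longitude subsquare a = 0; −1 → -1, wraps to 23 = x, carry into square.
Longitude square 8; −1 → 7.
Latitude subsquare s = 18; +1 → 19 = t.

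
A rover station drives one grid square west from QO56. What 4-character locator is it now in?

QO46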